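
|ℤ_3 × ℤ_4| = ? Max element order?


|ℤ_3 × ℤ_4| = 3 × 4 = 12
Max element order = lcm(3,4) = 12
Cyclic? Yes (gcd=1)

|ℤ_3×ℤ_4| = 12, max element order = 12


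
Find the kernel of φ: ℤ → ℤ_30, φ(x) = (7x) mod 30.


Kernel = preimage of identity
ker(φ) = {x ∈ ℤ : 7x ≡ 0 (mod 30)}. gcd(7,30) = 1, so 7x ≡ 0 (mod 30) ⟺ x ≡ 0 (mod 30/1 = 30). Hence ker(φ) = 30ℤ

ker(φ) = 30ℤ


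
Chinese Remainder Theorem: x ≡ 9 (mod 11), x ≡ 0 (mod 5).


m₁ = 11, m₂ = 5, gcd = 1, so CRT applies. M = m₁·m₂ = 55
Let M₁ = M/m₁ = 5, M₂ = M/m₂ = 11
Find y₁ ≡ M₁⁻¹ (mod m₁): 5⁻¹ ≡ 9 (mod 11)
Find y₂ ≡ M₂⁻¹ (mod m₂): 11⁻¹ ≡ 1 (mod 5)
x = a₁·M₁·y₁ + a₂·M₂·y₂ = 9·5·9 + 0·11·1 = 405
Reduce mod 55: x ≡ 20
Check: 20 mod 11 = 9 ✓, 20 mod 5 = 0 ✓

x ≡ 20 (mod 55)


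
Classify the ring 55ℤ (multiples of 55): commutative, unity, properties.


55ℤ is a commutative ring under +,× but has no multiplicative identity (1 ∉ 55ℤ); it has no zero divisors, but without unity it is not an integral domain
Commutative: Yes
Integral domain: No
Has unity: No

55ℤ (multiples of 55): Commutative=Yes, Unity=No


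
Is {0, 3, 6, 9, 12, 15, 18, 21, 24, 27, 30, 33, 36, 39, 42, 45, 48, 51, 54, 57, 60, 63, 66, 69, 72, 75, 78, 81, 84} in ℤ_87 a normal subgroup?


H = {0, 3, 6, 9, 12, 15, 18, 21, 24, 27, 30, 33, 36, 39, 42, 45, 48, 51, 54, 57, 60, 63, 66, 69, 72, 75, 78, 81, 84} in ℤ_87
ℤ_87 is abelian; every subgroup of an abelian group is normal

Yes, normal subgroup


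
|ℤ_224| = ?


ℤ_n has n elements.

|ℤ_224| = 224


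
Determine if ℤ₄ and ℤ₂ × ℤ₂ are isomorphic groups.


Comparing ℤ₄ and ℤ₂ × ℤ₂:
ℤ₄ has an element of order 4; ℤ₂×ℤ₂ has exponent 2

No, ℤ₄ ≇ ℤ₂ × ℤ₂


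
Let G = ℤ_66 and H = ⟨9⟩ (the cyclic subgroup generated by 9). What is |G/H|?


|⟨9⟩| = n / gcd(9, 66) = 66 / 3 = 22
H is normal (ℤ_66 is abelian).
|G/H| = |G| / |H| = 66 / 22 = 3

|G/H| = 3


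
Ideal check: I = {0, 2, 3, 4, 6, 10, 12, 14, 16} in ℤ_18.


Check ideal conditions for I = {0, 2, 3, 4, 6, 10, 12, 14, 16} in ℤ_18:
(1) I is an additive subgroup? No
(2) For r ∈ ℤ_18 and a ∈ I: r·a ∈ I? No  [counterexample: r=2, a=4, r·a mod 18 = 8 ∉ I]

No, I is not an ideal of ℤ_18


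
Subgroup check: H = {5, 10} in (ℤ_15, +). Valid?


Subgroup test for H = {5, 10} in (ℤ_15, +):
(1) 0 ∈ H? No
(2) Closure: for all a,b ∈ H, (a+b) mod 15 ∈ H? No  [counterexample: 5 + 10 = 0 ∉ H]
(3) Inverses: for all a ∈ H, -a mod 15 ∈ H? Yes

No, H is not a subgroup of ℤ_15


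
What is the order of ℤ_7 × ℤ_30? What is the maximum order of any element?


|ℤ_7 × ℤ_30| = 7 × 30 = 210
Max element order = lcm(7,30) = 210
Cyclic? Yes (gcd=1)

|ℤ_7×ℤ_30| = 210, max element order = 210


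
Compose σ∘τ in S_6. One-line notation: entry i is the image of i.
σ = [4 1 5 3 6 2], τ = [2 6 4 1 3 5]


σ∘τ: apply τ first, then σ
1 →τ 2 →σ 1
2 →τ 6 →σ 2
3 →τ 4 →σ 3
4 →τ 1 →σ 4
5 →τ 3 →σ 5
6 →τ 5 →σ 6

σ∘τ = [1 2 3 4 5 6]


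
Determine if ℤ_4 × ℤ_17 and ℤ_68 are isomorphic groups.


Comparing ℤ_4 × ℤ_17 and ℤ_68:
gcd(4,17) = 1, so ℤ_4 × ℤ_17 ≅ ℤ_68 (CRT)

Yes, ℤ_4 × ℤ_17 ≅ ℤ_68


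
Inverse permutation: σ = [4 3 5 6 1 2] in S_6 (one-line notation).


To find σ⁻¹, swap domain and range:
σ(1) = 4 → σ⁻¹(4) = 1
σ(2) = 3 → σ⁻¹(3) = 2
σ(3) = 5 → σ⁻¹(5) = 3
σ(4) = 6 → σ⁻¹(6) = 4
σ(5) = 1 → σ⁻¹(1) = 5
σ(6) = 2 → σ⁻¹(2) = 6

σ⁻¹ = [5 6 2 1 3 4]


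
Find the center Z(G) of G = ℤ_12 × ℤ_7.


Z(G) = {g ∈ G | gx = xg for all x ∈ G}
Direct product of abelian groups is abelian, so Z(G) = G

Z(ℤ_12 × ℤ_7) = ℤ_12 × ℤ_7


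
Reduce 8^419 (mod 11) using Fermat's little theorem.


Fermat's little theorem: if p is prime and gcd(a,p)=1, then a^(p-1) ≡ 1 (mod p)
p = 11 is prime, gcd(8,11) = 1
Reduce exponent: 419 mod 10 = 9
So 8^419 ≡ 8^9 (mod 11)
8^9 mod 11 = 7

8^419 ≡ 7 (mod 11)


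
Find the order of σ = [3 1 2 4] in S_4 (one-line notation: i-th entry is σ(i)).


Cycle decomposition: (1 3 2)
Cycle lengths: 3
Order = lcm(3) = 3

ord(σ) = 3


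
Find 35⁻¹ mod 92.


Use the extended Euclidean algorithm to write 1 = 35·s + 92·t; then s mod 92 is the inverse.
Euclidean algorithm:
  35 = 0·92 + 35
  92 = 2·35 + 22
  35 = 1·22 + 13
  22 = 1·13 + 9
  13 = 1·9 + 4
  9 = 2·4 + 1
  4 = 4·1 + 0
gcd(35,92) = 1
Back-substitution gives: 35·(-21) + 92·(8) = 1
So 35⁻¹ ≡ -21 ≡ 71 (mod 92)
Check: 35 × 71 = 2485 ≡ 1 (mod 92) ✓

35⁻¹ ≡ 71 (mod 92)


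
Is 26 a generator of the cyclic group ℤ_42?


g generates ℤ_n iff gcd(g, n) = 1
gcd(26, 42) = 2
Since gcd = 2 ≠ 1, ⟨26⟩ has order 21 < 42, so 26 is not a generator.

No, 26 does not generate ℤ_42


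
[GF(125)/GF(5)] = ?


GF(125) = GF(5^3), so the extension degree is 3

[GF(125)/GF(5)] = 3


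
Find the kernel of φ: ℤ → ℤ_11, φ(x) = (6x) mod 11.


Kernel = preimage of identity
ker(φ) = {x ∈ ℤ : 6x ≡ 0 (mod 11)}. gcd(6,11) = 1, so 6x ≡ 0 (mod 11) ⟺ x ≡ 0 (mod 11/1 = 11). Hence ker(φ) = 11ℤ

ker(φ) = 11ℤ


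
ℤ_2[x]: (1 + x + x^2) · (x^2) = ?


Expand and collect like terms; reduce coefficients mod 2:
x^0: 1·0 = 0 ≡ 0 (mod 2)
x^1: 1·0 + 1·0 = 0 ≡ 0 (mod 2)
x^2: 1·1 + 1·0 + 1·0 = 1 ≡ 1 (mod 2)
x^3: 1·1 + 1·0 = 1 ≡ 1 (mod 2)
x^4: 1·1 = 1 ≡ 1 (mod 2)
Result: x^2 + x^3 + x^4

f · g = x^2 + x^3 + x^4


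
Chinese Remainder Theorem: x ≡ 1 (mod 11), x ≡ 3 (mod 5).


m₁ = 11, m₂ = 5, gcd = 1, so CRT applies. M = m₁·m₂ = 55
Let M₁ = M/m₁ = 5, M₂ = M/m₂ = 11
Find y₁ ≡ M₁⁻¹ (mod m₁): 5⁻¹ ≡ 9 (mod 11)
Find y₂ ≡ M₂⁻¹ (mod m₂): 11⁻¹ ≡ 1 (mod 5)
x = a₁·M₁·y₁ + a₂·M₂·y₂ = 1·5·9 + 3·11·1 = 78
Reduce mod 55: x ≡ 23
Check: 23 mod 11 = 1 ✓, 23 mod 5 = 3 ✓

x ≡ 23 (mod 55)


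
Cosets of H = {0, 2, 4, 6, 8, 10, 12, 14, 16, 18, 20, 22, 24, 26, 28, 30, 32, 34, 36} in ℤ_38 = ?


H = {0, 2, 4, 6, 8, 10, 12, 14, 16, 18, 20, 22, 24, 26, 28, 30, 32, 34, 36}, |H| = 19
Number of cosets = |G|/|H| = 38/19 = 2
0 + H = {0, 2, 4, 6, 8, 10, 12, 14, 16, 18, 20, 22, 24, 26, 28, 30, 32, 34, 36}
1 + H = {1, 3, 5, 7, 9, 11, 13, 15, 17, 19, 21, 23, 25, 27, 29, 31, 33, 35, 37}

Cosets: 0+H={0,2,4,6,8,10,12,14,16,18,20,22,24,26,28,30,32,34,36}; 1+H={1,3,5,7,9,11,13,15,17,19,21,23,25,27,29,31,33,35,37}


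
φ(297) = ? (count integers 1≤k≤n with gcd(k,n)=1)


Factor n: 297 = 3^3 × 11
φ(n) = n · ∏(1 - 1/p) over distinct primes p | n
φ(297) = 297 · (1 - 1/3) · (1 - 1/11) = 180

φ(297) = 180


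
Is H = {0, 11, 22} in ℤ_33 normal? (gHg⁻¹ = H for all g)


H = {0, 11, 22} in ℤ_33
ℤ_33 is abelian; every subgroup of an abelian group is normal

Yes, normal subgroup


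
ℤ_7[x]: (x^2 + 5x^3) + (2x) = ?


Add coefficients mod 7:
x^0: 0 + 0 = 0 (mod 7)
x^1: 0 + 2 = 2 (mod 7)
x^2: 1 + 0 = 1 (mod 7)
x^3: 5 + 0 = 5 (mod 7)
Result: 2x + x^2 + 5x^3

f + g = 2x + x^2 + 5x^3


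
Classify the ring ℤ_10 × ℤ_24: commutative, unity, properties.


Direct product ring; commutative with unity (1,1); but (1,0)·(0,1) = (0,0) gives zero divisors, so not an integral domain
Commutative: Yes
Integral domain: No
Has unity: Yes

ℤ_10 × ℤ_24: Commutative=Yes, Unity=Yes


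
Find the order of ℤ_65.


ℤ_n has n elements.

|ℤ_65| = 65


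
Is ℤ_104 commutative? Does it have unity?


ℤ_104 is a commutative ring with unity 1; 104 = 2×52 is composite, so 2·52 ≡ 0 gives zero divisors (not an integral domain)
Commutative: Yes
Integral domain: No
Has unity: Yes

ℤ_104: Commutative=Yes, Unity=Yes


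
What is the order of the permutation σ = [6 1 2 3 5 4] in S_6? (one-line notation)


Cycle decomposition: (1 6 4 3 2)
Cycle lengths: 5
Order = lcm(5) = 5

ord(σ) = 5


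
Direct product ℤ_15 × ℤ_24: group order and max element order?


|ℤ_15 × ℤ_24| = 15 × 24 = 360
Max element order = lcm(15,24) = 120
Cyclic? No (gcd=3)

|ℤ_15×ℤ_24| = 360, max element order = 120


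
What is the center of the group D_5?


Z(G) = {g ∈ G | gx = xg for all x ∈ G}
For odd n, Z(D_n) = {e}: no nontrivial rotation commutes with all reflections

Z(D_5) = {e}


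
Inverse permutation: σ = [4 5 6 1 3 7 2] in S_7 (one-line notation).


To find σ⁻¹, swap domain and range:
σ(1) = 4 → σ⁻¹(4) = 1
σ(2) = 5 → σ⁻¹(5) = 2
σ(3) = 6 → σ⁻¹(6) = 3
σ(4) = 1 → σ⁻¹(1) = 4
σ(5) = 3 → σ⁻¹(3) = 5
σ(6) = 7 → σ⁻¹(7) = 6
σ(7) = 2 → σ⁻¹(2) = 7

σ⁻¹ = [4 7 5 1 2 3 6]


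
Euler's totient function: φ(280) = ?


Factor n: 280 = 2^3 × 5 × 7
φ(n) = n · ∏(1 - 1/p) over distinct primes p | n
φ(280) = 280 · (1 - 1/2) · (1 - 1/5) · (1 - 1/7) = 96

φ(280) = 96


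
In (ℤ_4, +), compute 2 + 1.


Operation: addition mod 4
2 + 1 = (a + b) mod 4 with a = 2, b = 1

2 + 1 = 3


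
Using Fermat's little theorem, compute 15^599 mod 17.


Fermat's little theorem: if p is prime and gcd(a,p)=1, then a^(p-1) ≡ 1 (mod p)
p = 17 is prime, gcd(15,17) = 1
Reduce exponent: 599 mod 16 = 7
So 15^599 ≡ 15^7 (mod 17)
15^7 mod 17 = 8

15^599 ≡ 8 (mod 17)


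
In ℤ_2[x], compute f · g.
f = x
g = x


Expand and collect like terms; reduce coefficients mod 2:
x^0: 0·0 = 0 ≡ 0 (mod 2)
x^1: 0·1 + 1·0 = 0 ≡ 0 (mod 2)
x^2: 1·1 = 1 ≡ 1 (mod 2)
Result: x^2

f · g = x^2


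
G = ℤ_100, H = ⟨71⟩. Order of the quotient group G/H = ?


|⟨71⟩| = n / gcd(71, 100) = 100 / 1 = 100
H is normal (ℤ_100 is abelian).
|G/H| = |G| / |H| = 100 / 100 = 1

|G/H| = 1


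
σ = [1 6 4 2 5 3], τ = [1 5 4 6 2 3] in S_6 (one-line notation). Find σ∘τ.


σ∘τ: apply τ first, then σ
1 →τ 1 →σ 1
2 →τ 5 →σ 5
3 →τ 4 →σ 2
4 →τ 6 →σ 3
5 →τ 2 →σ 6
6 →τ 3 →σ 4

σ∘τ = [1 5 2 3 6 4]


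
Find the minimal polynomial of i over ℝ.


i satisfies x² + 1 = 0, irreducible over ℝ

Minimal polynomial: x² + 1


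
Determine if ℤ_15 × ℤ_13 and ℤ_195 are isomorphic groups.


Comparing ℤ_15 × ℤ_13 and ℤ_195:
gcd(15,13) = 1, so ℤ_15 × ℤ_13 ≅ ℤ_195 (CRT)

Yes, ℤ_15 × ℤ_13 ≅ ℤ_195


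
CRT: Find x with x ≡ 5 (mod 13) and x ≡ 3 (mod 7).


m₁ = 13, m₂ = 7, gcd = 1, so CRT applies. M = m₁·m₂ = 91
Let M₁ = M/m₁ = 7, M₂ = M/m₂ = 13
Find y₁ ≡ M₁⁻¹ (mod m₁): 7⁻¹ ≡ 2 (mod 13)
Find y₂ ≡ M₂⁻¹ (mod m₂): 13⁻¹ ≡ 6 (mod 7)
x = a₁·M₁·y₁ + a₂·M₂·y₂ = 5·7·2 + 3·13·6 = 304
Reduce mod 91: x ≡ 31
Check: 31 mod 13 = 5 ✓, 31 mod 7 = 3 ✓

x ≡ 31 (mod 91)


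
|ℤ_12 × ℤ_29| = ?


|A × B| = |A| · |B|
|ℤ_12 × ℤ_29| = 12 × 29 = 348

|ℤ_12 × ℤ_29| = 348


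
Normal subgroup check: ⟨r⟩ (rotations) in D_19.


H = ⟨r⟩ (rotations) in D_19
The rotation subgroup ⟨r⟩ has index 2 in D_19, so it is normal

Yes, normal subgroup


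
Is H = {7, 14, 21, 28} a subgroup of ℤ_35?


Subgroup test for H = {7, 14, 21, 28} in (ℤ_35, +):
(1) 0 ∈ H? No
(2) Closure: for all a,b ∈ H, (a+b) mod 35 ∈ H? No  [counterexample: 7 + 28 = 0 ∉ H]
(3) Inverses: for all a ∈ H, -a mod 35 ∈ H? Yes

No, H is not a subgroup of ℤ_35


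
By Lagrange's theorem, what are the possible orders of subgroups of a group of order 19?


Lagrange's theorem: |H| divides |G|
|G| = 19
Divisors of 19: 1, 19

Possible subgroup orders: {1, 19}


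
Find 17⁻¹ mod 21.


Use the extended Euclidean algorithm to write 1 = 17·s + 21·t; then s mod 21 is the inverse.
Euclidean algorithm:
  17 = 0·21 + 17
  21 = 1·17 + 4
  17 = 4·4 + 1
  4 = 4·1 + 0
gcd(17,21) = 1
Back-substitution gives: 17·(5) + 21·(-4) = 1
So 17⁻¹ ≡ 5 ≡ 5 (mod 21)
Check: 17 × 5 = 85 ≡ 1 (mod 21) ✓

17⁻¹ ≡ 5 (mod 21)


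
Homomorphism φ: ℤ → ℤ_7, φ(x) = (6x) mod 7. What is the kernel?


Kernel = preimage of identity
ker(φ) = {x ∈ ℤ : 6x ≡ 0 (mod 7)}. gcd(6,7) = 1, so 6x ≡ 0 (mod 7) ⟺ x ≡ 0 (mod 7/1 = 7). Hence ker(φ) = 7ℤ

ker(φ) = 7ℤ


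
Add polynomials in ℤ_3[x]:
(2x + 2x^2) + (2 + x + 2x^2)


Add coefficients mod 3:
x^0: 0 + 2 = 2 (mod 3)
x^1: 2 + 1 = 0 (mod 3)
x^2: 2 + 2 = 1 (mod 3)
Result: 2 + x^2

f + g = 2 + x^2


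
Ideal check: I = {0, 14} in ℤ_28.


Check ideal conditions for I = {0, 14} in ℤ_28:
(1) I is an additive subgroup? Yes
(2) For r ∈ ℤ_28 and a ∈ I: r·a ∈ I? Yes

Yes, I is an ideal of ℤ_28


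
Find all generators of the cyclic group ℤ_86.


g generates ℤ_n iff gcd(g,n) = 1
Prime factors of 86: 2, 43
Generators are g ∈ {1,...,85} not divisible by any of these primes.
Generators: {1, 3, 5, 7, 9, 11, 13, 15, 17, 19, 21, 23, 25, 27, 29, 31, 33, 35, 37, 39, 41, 45, 47, 49, 51, 53, 55, 57, 59, 61, 63, 65, 67, 69, 71, 73, 75, 77, 79, 81, 83, 85}
Number of generators = φ(86) = 42

Generators of ℤ_86 = {1, 3, 5, 7, 9, 11, 13, 15, 17, 19, 21, 23, 25, 27, 29, 31, 33, 35, 37, 39, 41, 45, 47, 49, 51, 53, 55, 57, 59, 61, 63, 65, 67, 69, 71, 73, 75, 77, 79, 81, 83, 85}


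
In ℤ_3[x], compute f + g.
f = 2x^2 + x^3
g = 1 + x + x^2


Add coefficients mod 3:
x^0: 0 + 1 = 1 (mod 3)
x^1: 0 + 1 = 1 (mod 3)
x^2: 2 + 1 = 0 (mod 3)
x^3: 1 + 0 = 1 (mod 3)
Result: 1 + x + x^3

f + g = 1 + x + x^3


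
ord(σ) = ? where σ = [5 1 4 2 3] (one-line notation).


Cycle decomposition: (1 5 3 4 2)
Cycle lengths: 5
Order = lcm(5) = 5

ord(σ) = 5


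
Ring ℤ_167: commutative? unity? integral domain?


ℤ_167 is a commutative ring with unity 1; 167 is prime, so ℤ_167 is a field (hence an integral domain)
Commutative: Yes
Integral domain: Yes
Has unity: Yes

ℤ_167: Commutative=Yes, Unity=Yes


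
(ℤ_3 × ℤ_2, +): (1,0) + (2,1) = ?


Operation: componentwise addition mod (3, 2)
(1,0) + (2,1) = ((a₁+b₁) mod 3, (a₂+b₂) mod 2) with a = (1,0), b = (2,1)

(1,0) + (2,1) = (0,1)


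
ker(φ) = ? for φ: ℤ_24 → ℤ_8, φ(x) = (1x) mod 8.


Kernel = preimage of identity
ker(φ) = {x ∈ ℤ_24 : 1x ≡ 0 (mod 8)}. Since 8 | 24, φ is well-defined. The kernel is the cyclic subgroup ⟨8⟩ of ℤ_24 (order 3), i.e. {0, 8, 16}

ker(φ) = {0, 8, 16}


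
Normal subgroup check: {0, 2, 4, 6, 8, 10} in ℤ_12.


H = {0, 2, 4, 6, 8, 10} in ℤ_12
ℤ_12 is abelian; every subgroup of an abelian group is normal

Yes, normal subgroup


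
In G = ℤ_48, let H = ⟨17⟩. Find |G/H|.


|⟨17⟩| = n / gcd(17, 48) = 48 / 1 = 48
H is normal (ℤ_48 is abelian).
|G/H| = |G| / |H| = 48 / 48 = 1

|G/H| = 1


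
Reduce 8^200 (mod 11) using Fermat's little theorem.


Fermat's little theorem: if p is prime and gcd(a,p)=1, then a^(p-1) ≡ 1 (mod p)
p = 11 is prime, gcd(8,11) = 1
Reduce exponent: 200 mod 10 = 0
So 8^200 ≡ 8^0 (mod 11)
8^0 = 1

8^200 ≡ 1 (mod 11)


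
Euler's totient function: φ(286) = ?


Factor n: 286 = 2 × 11 × 13
φ(n) = n · ∏(1 - 1/p) over distinct primes p | n
φ(286) = 286 · (1 - 1/2) · (1 - 1/11) · (1 - 1/13) = 120

φ(286) = 120


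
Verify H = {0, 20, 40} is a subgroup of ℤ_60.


Subgroup test for H = {0, 20, 40} in (ℤ_60, +):
(1) 0 ∈ H? Yes
(2) Closure: for all a,b ∈ H, (a+b) mod 60 ∈ H? Yes
(3) Inverses: for all a ∈ H, -a mod 60 ∈ H? Yes

Yes, H is a subgroup of ℤ_60


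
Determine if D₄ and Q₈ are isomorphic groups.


Comparing D₄ and Q₈:
D₄ has 5 elements of order 2; Q₈ has only 1

No, D₄ ≇ Q₈


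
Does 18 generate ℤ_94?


g generates ℤ_n iff gcd(g, n) = 1
gcd(18, 94) = 2
Since gcd = 2 ≠ 1, ⟨18⟩ has order 47 < 94, so 18 is not a generator.

No, 18 does not generate ℤ_94


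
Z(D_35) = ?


Z(G) = {g ∈ G | gx = xg for all x ∈ G}
For odd n, Z(D_n) = {e}: no nontrivial rotation commutes with all reflections

Z(D_35) = {e}


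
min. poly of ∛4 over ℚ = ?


∛4 satisfies x³ - 4 = 0, irreducible over ℚ (no rational root; 4 is not a perfect cube)

Minimal polynomial: x³ - 4


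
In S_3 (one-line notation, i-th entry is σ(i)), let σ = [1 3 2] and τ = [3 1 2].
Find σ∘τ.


σ∘τ: apply τ first, then σ
1 →τ 3 →σ 2
2 →τ 1 →σ 1
3 →τ 2 →σ 3

σ∘τ = [2 1 3]


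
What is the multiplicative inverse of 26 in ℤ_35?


Use the extended Euclidean algorithm to write 1 = 26·s + 35·t; then s mod 35 is the inverse.
Euclidean algorithm:
  26 = 0·35 + 26
  35 = 1·26 + 9
  26 = 2·9 + 8
  9 = 1·8 + 1
  8 = 8·1 + 0
gcd(26,35) = 1
Back-substitution gives: 26·(-4) + 35·(3) = 1
So 26⁻¹ ≡ -4 ≡ 31 (mod 35)
Check: 26 × 31 = 806 ≡ 1 (mod 35) ✓

26⁻¹ ≡ 31 (mod 35)


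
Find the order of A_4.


|A_n| = n!/2 (even permutations)
|A_4| = 4!/2 = 24/2 = 12

|A_4| = 12


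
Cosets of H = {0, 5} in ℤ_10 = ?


H = {0, 5}, |H| = 2
Number of cosets = |G|/|H| = 10/2 = 5
0 + H = {0, 5}
1 + H = {1, 6}
2 + H = {2, 7}
3 + H = {3, 8}
4 + H = {4, 9}

Cosets: 0+H={0,5}; 1+H={1,6}; 2+H={2,7}; 3+H={3,8}; 4+H={4,9}


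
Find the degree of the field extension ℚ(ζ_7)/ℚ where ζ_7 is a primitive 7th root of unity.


[ℚ(ζ_n):ℚ] = deg Φ_n(x) = φ(n). Here φ(7) = 6

[ℚ(ζ_7)/ℚ where ζ_7 is a primitive 7th root of unity] = 6


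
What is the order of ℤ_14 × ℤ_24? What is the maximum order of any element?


|ℤ_14 × ℤ_24| = 14 × 24 = 336
Max element order = lcm(14,24) = 168
Cyclic? No (gcd=2)

|ℤ_14×ℤ_24| = 336, max element order = 168


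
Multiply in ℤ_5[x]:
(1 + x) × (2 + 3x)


Expand and collect like terms; reduce coefficients mod 5:
x^0: 1·2 = 2 ≡ 2 (mod 5)
x^1: 1·3 + 1·2 = 5 ≡ 0 (mod 5)
x^2: 1·3 = 3 ≡ 3 (mod 5)
Result: 2 + 3x^2

f · g = 2 + 3x^2


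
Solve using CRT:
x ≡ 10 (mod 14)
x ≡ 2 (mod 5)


m₁ = 14, m₂ = 5, gcd = 1, so CRT applies. M = m₁·m₂ = 70
Let M₁ = M/m₁ = 5, M₂ = M/m₂ = 14
Find y₁ ≡ M₁⁻¹ (mod m₁): 5⁻¹ ≡ 3 (mod 14)
Find y₂ ≡ M₂⁻¹ (mod m₂): 14⁻¹ ≡ 4 (mod 5)
x = a₁·M₁·y₁ + a₂·M₂·y₂ = 10·5·3 + 2·14·4 = 262
Reduce mod 70: x ≡ 52
Check: 52 mod 14 = 10 ✓, 52 mod 5 = 2 ✓

x ≡ 52 (mod 70)


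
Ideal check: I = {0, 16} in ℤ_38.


Check ideal conditions for I = {0, 16} in ℤ_38:
(1) I is an additive subgroup? No
(2) For r ∈ ℤ_38 and a ∈ I: r·a ∈ I? No  [counterexample: r=2, a=16, r·a mod 38 = 32 ∉ I]

No, I is not an ideal of ℤ_38


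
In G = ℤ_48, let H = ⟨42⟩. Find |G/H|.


|⟨42⟩| = n / gcd(42, 48) = 48 / 6 = 8
H is normal (ℤ_48 is abelian).
|G/H| = |G| / |H| = 48 / 8 = 6

|G/H| = 6


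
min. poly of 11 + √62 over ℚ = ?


Let α = 11 + √62. Then α - 11 = √62, so (α - 11)² = 62, giving α² - 22α + 59 = 0. Degree 2 and α ∉ ℚ, so this is the minimal polynomial.

Minimal polynomial: x² - 22x + 59


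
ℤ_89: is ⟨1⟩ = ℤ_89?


g generates ℤ_n iff gcd(g, n) = 1
gcd(1, 89) = 1
Since gcd = 1, 1 is a generator.

Yes, 1 generates ℤ_89


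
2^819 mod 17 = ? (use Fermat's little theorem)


Fermat's little theorem: if p is prime and gcd(a,p)=1, then a^(p-1) ≡ 1 (mod p)
p = 17 is prime, gcd(2,17) = 1
Reduce exponent: 819 mod 16 = 3
So 2^819 ≡ 2^3 (mod 17)
2^3 mod 17 = 8

2^819 ≡ 8 (mod 17)


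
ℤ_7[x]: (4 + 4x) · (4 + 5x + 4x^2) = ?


Expand and collect like terms; reduce coefficients mod 7:
x^0: 4·4 = 16 ≡ 2 (mod 7)
x^1: 4·5 + 4·4 = 36 ≡ 1 (mod 7)
x^2: 4·4 + 4·5 = 36 ≡ 1 (mod 7)
x^3: 4·4 = 16 ≡ 2 (mod 7)
Result: 2 + x + x^2 + 2x^3

f · g = 2 + x + x^2 + 2x^3


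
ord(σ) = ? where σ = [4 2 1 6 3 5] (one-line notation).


Cycle decomposition: (1 4 6 5 3)
Cycle lengths: 5
Order = lcm(5) = 5

ord(σ) = 5


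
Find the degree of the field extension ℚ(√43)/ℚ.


√43 has minimal polynomial x² - 43 (irreducible over ℚ since 43 is squarefree)

[ℚ(√43)/ℚ] = 2


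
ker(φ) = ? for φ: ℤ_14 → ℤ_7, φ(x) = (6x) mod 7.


Kernel = preimage of identity
ker(φ) = {x ∈ ℤ_14 : 6x ≡ 0 (mod 7)}. Since 7 | 14, φ is well-defined. The kernel is the cyclic subgroup ⟨7⟩ of ℤ_14 (order 2), i.e. {0, 7}

ker(φ) = {0, 7}


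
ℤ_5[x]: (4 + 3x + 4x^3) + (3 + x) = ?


Add coefficients mod 5:
x^0: 4 + 3 = 2 (mod 5)
x^1: 3 + 1 = 4 (mod 5)
x^2: 0 + 0 = 0 (mod 5)
x^3: 4 + 0 = 4 (mod 5)
Result: 2 + 4x + 4x^3

f + g = 2 + 4x + 4x^3


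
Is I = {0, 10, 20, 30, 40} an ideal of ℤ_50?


Check ideal conditions for I = {0, 10, 20, 30, 40} in ℤ_50:
(1) I is an additive subgroup? Yes
(2) For r ∈ ℤ_50 and a ∈ I: r·a ∈ I? Yes

Yes, I is an ideal of ℤ_50


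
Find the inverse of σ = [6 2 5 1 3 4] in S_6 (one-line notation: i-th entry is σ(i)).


To find σ⁻¹, swap domain and range:
σ(1) = 6 → σ⁻¹(6) = 1
σ(2) = 2 → σ⁻¹(2) = 2
σ(3) = 5 → σ⁻¹(5) = 3
σ(4) = 1 → σ⁻¹(1) = 4
σ(5) = 3 → σ⁻¹(3) = 5
σ(6) = 4 → σ⁻¹(4) = 6

σ⁻¹ = [4 2 5 6 3 1]


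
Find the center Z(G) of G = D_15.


Z(G) = {g ∈ G | gx = xg for all x ∈ G}
For odd n, Z(D_n) = {e}: no nontrivial rotation commutes with all reflections

Z(D_15) = {e}


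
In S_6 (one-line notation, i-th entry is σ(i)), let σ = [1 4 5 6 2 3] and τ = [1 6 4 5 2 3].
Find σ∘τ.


σ∘τ: apply τ first, then σ
1 →τ 1 →σ 1
2 →τ 6 →σ 3
3 →τ 4 →σ 6
4 →τ 5 →σ 2
5 →τ 2 →σ 4
6 →τ 3 →σ 5

σ∘τ = [1 3 6 2 4 5]


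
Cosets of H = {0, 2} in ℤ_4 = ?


H = {0, 2}, |H| = 2
Number of cosets = |G|/|H| = 4/2 = 2
0 + H = {0, 2}
1 + H = {1, 3}

Cosets: 0+H={0,2}; 1+H={1,3}


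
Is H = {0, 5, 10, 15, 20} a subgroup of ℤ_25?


Subgroup test for H = {0, 5, 10, 15, 20} in (ℤ_25, +):
(1) 0 ∈ H? Yes
(2) Closure: for all a,b ∈ H, (a+b) mod 25 ∈ H? Yes
(3) Inverses: for all a ∈ H, -a mod 25 ∈ H? Yes

Yes, H is a subgroup of ℤ_25


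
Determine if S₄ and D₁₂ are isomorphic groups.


Comparing S₄ and D₁₂:
S₄ has trivial center; D₁₂ has center {e, r⁶}

No, S₄ ≇ D₁₂


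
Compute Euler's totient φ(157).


Factor n: 157 = 157
φ(n) = n · ∏(1 - 1/p) over distinct primes p | n
φ(157) = 157 · (1 - 1/157) = 156

φ(157) = 156


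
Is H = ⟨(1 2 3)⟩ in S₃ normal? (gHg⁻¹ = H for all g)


H = ⟨(1 2 3)⟩ in S₃
⟨(1 2 3)⟩ has order 3 and index 2 in S₃; index-2 subgroups are normal

Yes, normal subgroup


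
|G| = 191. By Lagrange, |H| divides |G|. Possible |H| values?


Lagrange's theorem: |H| divides |G|
|G| = 191
Divisors of 191: 1, 191

Possible subgroup orders: {1, 191}


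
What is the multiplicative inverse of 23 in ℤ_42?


Use the extended Euclidean algorithm to write 1 = 23·s + 42·t; then s mod 42 is the inverse.
Euclidean algorithm:
  23 = 0·42 + 23
  42 = 1·23 + 19
  23 = 1·19 + 4
  19 = 4·4 + 3
  4 = 1·3 + 1
  3 = 3·1 + 0
gcd(23,42) = 1
Back-substitution gives: 23·(11) + 42·(-6) = 1
So 23⁻¹ ≡ 11 ≡ 11 (mod 42)
Check: 23 × 11 = 253 ≡ 1 (mod 42) ✓

23⁻¹ ≡ 11 (mod 42)


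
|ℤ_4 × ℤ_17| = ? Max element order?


|ℤ_4 × ℤ_17| = 4 × 17 = 68
Max element order = lcm(4,17) = 68
Cyclic? Yes (gcd=1)

|ℤ_4×ℤ_17| = 68, max element order = 68


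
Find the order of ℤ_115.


ℤ_n has n elements.

|ℤ_115| = 115


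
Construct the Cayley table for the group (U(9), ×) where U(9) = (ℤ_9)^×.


Elements: {1, 2, 4, 5, 7, 8}
Operation: multiplication mod 9
Entry (a, b) = (a × b) mod 9

Cayley table:
  | 1 | 2 | 4 | 5 | 7 | 8
1 | 1 | 2 | 4 | 5 | 7 | 8
2 | 2 | 4 | 8 | 1 | 5 | 7
4 | 4 | 8 | 7 | 2 | 1 | 5
5 | 5 | 1 | 2 | 7 | 8 | 4
7 | 7 | 5 | 1 | 8 | 4 | 2
8 | 8 | 7 | 5 | 4 | 2 | 1


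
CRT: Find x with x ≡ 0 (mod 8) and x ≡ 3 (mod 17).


m₁ = 8, m₂ = 17, gcd = 1, so CRT applies. M = m₁·m₂ = 136
Let M₁ = M/m₁ = 17, M₂ = M/m₂ = 8
Find y₁ ≡ M₁⁻¹ (mod m₁): 17⁻¹ ≡ 1 (mod 8)
Find y₂ ≡ M₂⁻¹ (mod m₂): 8⁻¹ ≡ 15 (mod 17)
x = a₁·M₁·y₁ + a₂·M₂·y₂ = 0·17·1 + 3·8·15 = 360
Reduce mod 136: x ≡ 88
Check: 88 mod 8 = 0 ✓, 88 mod 17 = 3 ✓

x ≡ 88 (mod 136)


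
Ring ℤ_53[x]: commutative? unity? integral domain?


ℤ_53 is a field (n prime), so ℤ_53[x] is a commutative integral domain with unity
Commutative: Yes
Integral domain: Yes
Has unity: Yes

ℤ_53[x]: Commutative=Yes, Unity=Yes


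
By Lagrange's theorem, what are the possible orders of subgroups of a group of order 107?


Lagrange's theorem: |H| divides |G|
|G| = 107
Divisors of 107: 1, 107

Possible subgroup orders: {1, 107}


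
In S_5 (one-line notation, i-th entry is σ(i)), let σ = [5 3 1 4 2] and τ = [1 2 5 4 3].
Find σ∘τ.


σ∘τ: apply τ first, then σ
1 →τ 1 →σ 5
2 →τ 2 →σ 3
3 →τ 5 →σ 2
4 →τ 4 →σ 4
5 →τ 3 →σ 1

σ∘τ = [5 3 2 4 1]


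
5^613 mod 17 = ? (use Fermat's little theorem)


Fermat's little theorem: if p is prime and gcd(a,p)=1, then a^(p-1) ≡ 1 (mod p)
p = 17 is prime, gcd(5,17) = 1
Reduce exponent: 613 mod 16 = 5
So 5^613 ≡ 5^5 (mod 17)
5^5 mod 17 = 14

5^613 ≡ 14 (mod 17)


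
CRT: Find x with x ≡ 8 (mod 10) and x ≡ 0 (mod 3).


m₁ = 10, m₂ = 3, gcd = 1, so CRT applies. M = m₁·m₂ = 30
Let M₁ = M/m₁ = 3, M₂ = M/m₂ = 10
Find y₁ ≡ M₁⁻¹ (mod m₁): 3⁻¹ ≡ 7 (mod 10)
Find y₂ ≡ M₂⁻¹ (mod m₂): 10⁻¹ ≡ 1 (mod 3)
x = a₁·M₁·y₁ + a₂·M₂·y₂ = 8·3·7 + 0·10·1 = 168
Reduce mod 30: x ≡ 18
Check: 18 mod 10 = 8 ✓, 18 mod 3 = 0 ✓

x ≡ 18 (mod 30)


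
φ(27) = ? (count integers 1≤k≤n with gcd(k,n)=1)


φ(n) = count of k ∈ {1,...,n} with gcd(k,n)=1
Coprimes to 27: {1, 2, 4, 5, 7, 8, 10, 11, 13, 14, 16, 17, 19, 20, 22, 23, 25, 26}
Count: 18

φ(27) = 18


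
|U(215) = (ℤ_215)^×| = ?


U(n) is the group of units mod n; |U(n)| = φ(n)
|U(215)| = φ(215) = 168

|U(215) = (ℤ_215)^×| = 168


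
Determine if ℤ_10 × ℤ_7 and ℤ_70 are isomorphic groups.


Comparing ℤ_10 × ℤ_7 and ℤ_70:
gcd(10,7) = 1, so ℤ_10 × ℤ_7 ≅ ℤ_70 (CRT)

Yes, ℤ_10 × ℤ_7 ≅ ℤ_70


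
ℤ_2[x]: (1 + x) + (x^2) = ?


Add coefficients mod 2:
x^0: 1 + 0 = 1 (mod 2)
x^1: 1 + 0 = 1 (mod 2)
x^2: 0 + 1 = 1 (mod 2)
Result: 1 + x + x^2

f + g = 1 + x + x^2


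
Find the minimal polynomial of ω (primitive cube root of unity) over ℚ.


ω satisfies x² + x + 1 = 0 (the cyclotomic polynomial Φ₃)

Minimal polynomial: x² + x + 1


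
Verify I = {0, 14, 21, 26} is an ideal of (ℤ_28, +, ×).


Check ideal conditions for I = {0, 14, 21, 26} in ℤ_28:
(1) I is an additive subgroup? No
(2) For r ∈ ℤ_28 and a ∈ I: r·a ∈ I? No  [counterexample: r=2, a=26, r·a mod 28 = 24 ∉ I]

No, I is not an ideal of ℤ_28


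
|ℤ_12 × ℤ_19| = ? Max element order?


|ℤ_12 × ℤ_19| = 12 × 19 = 228
Max element order = lcm(12,19) = 228
Cyclic? Yes (gcd=1)

|ℤ_12×ℤ_19| = 228, max element order = 228


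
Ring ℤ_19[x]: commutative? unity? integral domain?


ℤ_19 is a field (n prime), so ℤ_19[x] is a commutative integral domain with unity
Commutative: Yes
Integral domain: Yes
Has unity: Yes

ℤ_19[x]: Commutative=Yes, Unity=Yes


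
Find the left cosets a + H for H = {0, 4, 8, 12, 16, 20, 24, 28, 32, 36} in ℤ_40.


H = {0, 4, 8, 12, 16, 20, 24, 28, 32, 36}, |H| = 10
Number of cosets = |G|/|H| = 40/10 = 4
0 + H = {0, 4, 8, 12, 16, 20, 24, 28, 32, 36}
1 + H = {1, 5, 9, 13, 17, 21, 25, 29, 33, 37}
2 + H = {2, 6, 10, 14, 18, 22, 26, 30, 34, 38}
3 + H = {3, 7, 11, 15, 19, 23, 27, 31, 35, 39}

Cosets: 0+H={0,4,8,12,16,20,24,28,32,36}; 1+H={1,5,9,13,17,21,25,29,33,37}; 2+H={2,6,10,14,18,22,26,30,34,38}; 3+H={3,7,11,15,19,23,27,31,35,39}


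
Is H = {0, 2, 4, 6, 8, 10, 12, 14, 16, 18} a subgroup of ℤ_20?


Subgroup test for H = {0, 2, 4, 6, 8, 10, 12, 14, 16, 18} in (ℤ_20, +):
(1) 0 ∈ H? Yes
(2) Closure: for all a,b ∈ H, (a+b) mod 20 ∈ H? Yes
(3) Inverses: for all a ∈ H, -a mod 20 ∈ H? Yes

Yes, H is a subgroup of ℤ_20


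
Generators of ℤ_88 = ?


g generates ℤ_n iff gcd(g,n) = 1
Prime factors of 88: 2, 11
Generators are g ∈ {1,...,87} not divisible by any of these primes.
Generators: {1, 3, 5, 7, 9, 13, 15, 17, 19, 21, 23, 25, 27, 29, 31, 35, 37, 39, 41, 43, 45, 47, 49, 51, 53, 57, 59, 61, 63, 65, 67, 69, 71, 73, 75, 79, 81, 83, 85, 87}
Number of generators = φ(88) = 40

Generators of ℤ_88 = {1, 3, 5, 7, 9, 13, 15, 17, 19, 21, 23, 25, 27, 29, 31, 35, 37, 39, 41, 43, 45, 47, 49, 51, 53, 57, 59, 61, 63, 65, 67, 69, 71, 73, 75, 79, 81, 83, 85, 87}


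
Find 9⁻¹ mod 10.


Use the extended Euclidean algorithm to write 1 = 9·s + 10·t; then s mod 10 is the inverse.
Euclidean algorithm:
  9 = 0·10 + 9
  10 = 1·9 + 1
  9 = 9·1 + 0
gcd(9,10) = 1
Back-substitution gives: 9·(-1) + 10·(1) = 1
So 9⁻¹ ≡ -1 ≡ 9 (mod 10)
Check: 9 × 9 = 81 ≡ 1 (mod 10) ✓

9⁻¹ ≡ 9 (mod 10)


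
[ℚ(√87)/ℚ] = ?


√87 has minimal polynomial x² - 87 (irreducible over ℚ since 87 is squarefree)

[ℚ(√87)/ℚ] = 2


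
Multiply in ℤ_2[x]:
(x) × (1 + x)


Expand and collect like terms; reduce coefficients mod 2:
x^0: 0·1 = 0 ≡ 0 (mod 2)
x^1: 0·1 + 1·1 = 1 ≡ 1 (mod 2)
x^2: 1·1 = 1 ≡ 1 (mod 2)
Result: x + x^2

f · g = x + x^2


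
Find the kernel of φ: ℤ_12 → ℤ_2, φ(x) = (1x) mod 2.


Kernel = preimage of identity
ker(φ) = {x ∈ ℤ_12 : 1x ≡ 0 (mod 2)}. Since 2 | 12, φ is well-defined. The kernel is the cyclic subgroup ⟨2⟩ of ℤ_12 (order 6), i.e. {0, 2, 4, 6, 8, 10}

ker(φ) = {0, 2, 4, 6, 8, 10}


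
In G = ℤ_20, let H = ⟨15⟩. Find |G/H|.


|⟨15⟩| = n / gcd(15, 20) = 20 / 5 = 4
H is normal (ℤ_20 is abelian).
|G/H| = |G| / |H| = 20 / 4 = 5

|G/H| = 5


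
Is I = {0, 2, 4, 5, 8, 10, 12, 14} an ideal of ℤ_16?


Check ideal conditions for I = {0, 2, 4, 5, 8, 10, 12, 14} in ℤ_16:
(1) I is an additive subgroup? No
(2) For r ∈ ℤ_16 and a ∈ I: r·a ∈ I? No  [counterexample: r=3, a=2, r·a mod 16 = 6 ∉ I]

No, I is not an ideal of ℤ_16


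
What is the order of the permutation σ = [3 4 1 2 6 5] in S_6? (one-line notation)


Cycle decomposition: (1 3) (2 4) (5 6)
Cycle lengths: 2, 2, 2
Order = lcm(2, 2, 2) = 2

ord(σ) = 2


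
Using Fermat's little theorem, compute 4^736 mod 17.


Fermat's little theorem: if p is prime and gcd(a,p)=1, then a^(p-1) ≡ 1 (mod p)
p = 17 is prime, gcd(4,17) = 1
Reduce exponent: 736 mod 16 = 0
So 4^736 ≡ 4^0 (mod 17)
4^0 = 1

4^736 ≡ 1 (mod 17)


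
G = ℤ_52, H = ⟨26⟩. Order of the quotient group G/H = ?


|⟨26⟩| = n / gcd(26, 52) = 52 / 26 = 2
H is normal (ℤ_52 is abelian).
|G/H| = |G| / |H| = 52 / 2 = 26

|G/H| = 26


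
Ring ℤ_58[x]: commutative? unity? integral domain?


ℤ_58 has zero divisors (2·29 ≡ 0), and these lift to constant zero divisors in ℤ_58[x]; so not an integral domain
Commutative: Yes
Integral domain: No
Has unity: Yes

ℤ_58[x]: Commutative=Yes, Unity=Yes


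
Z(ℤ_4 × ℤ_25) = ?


Z(G) = {g ∈ G | gx = xg for all x ∈ G}
Direct product of abelian groups is abelian, so Z(G) = G

Z(ℤ_4 × ℤ_25) = ℤ_4 × ℤ_25


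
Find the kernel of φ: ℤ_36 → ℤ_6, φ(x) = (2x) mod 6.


Kernel = preimage of identity
ker(φ) = {x ∈ ℤ_36 : 2x ≡ 0 (mod 6)}. Since 6 | 36, φ is well-defined. The kernel is the cyclic subgroup ⟨3⟩ of ℤ_36 (order 12), i.e. {0, 3, 6, 9, 12, 15, 18, 21, 24, 27, 30, 33}

ker(φ) = {0, 3, 6, 9, 12, 15, 18, 21, 24, 27, 30, 33}


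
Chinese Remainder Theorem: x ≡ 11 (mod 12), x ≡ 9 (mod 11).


m₁ = 12, m₂ = 11, gcd = 1, so CRT applies. M = m₁·m₂ = 132
Let M₁ = M/m₁ = 11, M₂ = M/m₂ = 12
Find y₁ ≡ M₁⁻¹ (mod m₁): 11⁻¹ ≡ 11 (mod 12)
Find y₂ ≡ M₂⁻¹ (mod m₂): 12⁻¹ ≡ 1 (mod 11)
x = a₁·M₁·y₁ + a₂·M₂·y₂ = 11·11·11 + 9·12·1 = 1439
Reduce mod 132: x ≡ 119
Check: 119 mod 12 = 11 ✓, 119 mod 11 = 9 ✓

x ≡ 119 (mod 132)


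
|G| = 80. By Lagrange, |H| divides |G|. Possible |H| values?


Lagrange's theorem: |H| divides |G|
|G| = 80
Divisors of 80: 1, 2, 4, 5, 8, 10, 16, 20, 40, 80

Possible subgroup orders: {1, 2, 4, 5, 8, 10, 16, 20, 40, 80}


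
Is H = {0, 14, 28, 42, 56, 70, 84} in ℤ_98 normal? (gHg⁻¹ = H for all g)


H = {0, 14, 28, 42, 56, 70, 84} in ℤ_98
ℤ_98 is abelian; every subgroup of an abelian group is normal

Yes, normal subgroup


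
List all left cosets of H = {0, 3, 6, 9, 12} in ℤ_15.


H = {0, 3, 6, 9, 12}, |H| = 5
Number of cosets = |G|/|H| = 15/5 = 3
0 + H = {0, 3, 6, 9, 12}
1 + H = {1, 4, 7, 10, 13}
2 + H = {2, 5, 8, 11, 14}

Cosets: 0+H={0,3,6,9,12}; 1+H={1,4,7,10,13}; 2+H={2,5,8,11,14}


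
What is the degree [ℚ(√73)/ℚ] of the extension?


√73 has minimal polynomial x² - 73 (irreducible over ℚ since 73 is squarefree)

[ℚ(√73)/ℚ] = 2


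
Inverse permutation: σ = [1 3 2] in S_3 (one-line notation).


To find σ⁻¹, swap domain and range:
σ(1) = 1 → σ⁻¹(1) = 1
σ(2) = 3 → σ⁻¹(3) = 2
σ(3) = 2 → σ⁻¹(2) = 3

σ⁻¹ = [1 3 2]


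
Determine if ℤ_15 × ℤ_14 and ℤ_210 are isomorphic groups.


Comparing ℤ_15 × ℤ_14 and ℤ_210:
gcd(15,14) = 1, so ℤ_15 × ℤ_14 ≅ ℤ_210 (CRT)

Yes, ℤ_15 × ℤ_14 ≅ ℤ_210


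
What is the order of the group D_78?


|D_n| = 2n (n rotations and n reflections)
|D_78| = 2×78 = 156

|D_78| = 156


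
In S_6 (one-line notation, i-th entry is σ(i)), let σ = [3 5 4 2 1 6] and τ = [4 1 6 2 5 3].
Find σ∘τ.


σ∘τ: apply τ first, then σ
1 →τ 4 →σ 2
2 →τ 1 →σ 3
3 →τ 6 →σ 6
4 →τ 2 →σ 5
5 →τ 5 →σ 1
6 →τ 3 →σ 4

σ∘τ = [2 3 6 5 1 4]


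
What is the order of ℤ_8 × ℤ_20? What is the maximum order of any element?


|ℤ_8 × ℤ_20| = 8 × 20 = 160
Max element order = lcm(8,20) = 40
Cyclic? No (gcd=4)

|ℤ_8×ℤ_20| = 160, max element order = 40


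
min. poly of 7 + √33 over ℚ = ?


Let α = 7 + √33. Then α - 7 = √33, so (α - 7)² = 33, giving α² - 14α + 16 = 0. Degree 2 and α ∉ ℚ, so this is the minimal polynomial.

Minimal polynomial: x² - 14x + 16


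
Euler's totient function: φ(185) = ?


Factor n: 185 = 5 × 37
φ(n) = n · ∏(1 - 1/p) over distinct primes p | n
φ(185) = 185 · (1 - 1/5) · (1 - 1/37) = 144

φ(185) = 144


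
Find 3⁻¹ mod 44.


Use the extended Euclidean algorithm to write 1 = 3·s + 44·t; then s mod 44 is the inverse.
Euclidean algorithm:
  3 = 0·44 + 3
  44 = 14·3 + 2
  3 = 1·2 + 1
  2 = 2·1 + 0
gcd(3,44) = 1
Back-substitution gives: 3·(15) + 44·(-1) = 1
So 3⁻¹ ≡ 15 ≡ 15 (mod 44)
Check: 3 × 15 = 45 ≡ 1 (mod 44) ✓

3⁻¹ ≡ 15 (mod 44)


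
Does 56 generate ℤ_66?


g generates ℤ_n iff gcd(g, n) = 1
gcd(56, 66) = 2
Since gcd = 2 ≠ 1, ⟨56⟩ has order 33 < 66, so 56 is not a generator.

No, 56 does not generate ℤ_66


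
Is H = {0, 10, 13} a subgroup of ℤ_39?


Subgroup test for H = {0, 10, 13} in (ℤ_39, +):
(1) 0 ∈ H? Yes
(2) Closure: for all a,b ∈ H, (a+b) mod 39 ∈ H? No  [counterexample: 10 + 10 = 20 ∉ H]
(3) Inverses: for all a ∈ H, -a mod 39 ∈ H? No

No, H is not a subgroup of ℤ_39


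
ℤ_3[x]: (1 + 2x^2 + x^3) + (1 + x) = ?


Add coefficients mod 3:
x^0: 1 + 1 = 2 (mod 3)
x^1: 0 + 1 = 1 (mod 3)
x^2: 2 + 0 = 2 (mod 3)
x^3: 1 + 0 = 1 (mod 3)
Result: 2 + x + 2x^2 + x^3

f + g = 2 + x + 2x^2 + x^3


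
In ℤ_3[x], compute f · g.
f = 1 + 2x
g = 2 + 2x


Expand and collect like terms; reduce coefficients mod 3:
x^0: 1·2 = 2 ≡ 2 (mod 3)
x^1: 1·2 + 2·2 = 6 ≡ 0 (mod 3)
x^2: 2·2 = 4 ≡ 1 (mod 3)
Result: 2 + x^2

f · g = 2 + x^2


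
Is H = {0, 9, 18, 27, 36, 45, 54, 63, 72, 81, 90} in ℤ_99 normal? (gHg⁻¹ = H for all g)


H = {0, 9, 18, 27, 36, 45, 54, 63, 72, 81, 90} in ℤ_99
ℤ_99 is abelian; every subgroup of an abelian group is normal

Yes, normal subgroup


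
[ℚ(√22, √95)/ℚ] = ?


[ℚ(√22,√95):ℚ] = [ℚ(√22,√95):ℚ(√22)]·[ℚ(√22):ℚ] = 2·2 = 4

[ℚ(√22, √95)/ℚ] = 4


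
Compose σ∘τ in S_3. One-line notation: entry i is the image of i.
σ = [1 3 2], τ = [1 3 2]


σ∘τ: apply τ first, then σ
1 →τ 1 →σ 1
2 →τ 3 →σ 2
3 →τ 2 →σ 3

σ∘τ = [1 2 3]


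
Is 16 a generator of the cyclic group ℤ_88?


g generates ℤ_n iff gcd(g, n) = 1
gcd(16, 88) = 8
Since gcd = 8 ≠ 1, ⟨16⟩ has order 11 < 88, so 16 is not a generator.

No, 16 does not generate ℤ_88


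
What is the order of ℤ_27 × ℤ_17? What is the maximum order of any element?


|ℤ_27 × ℤ_17| = 27 × 17 = 459
Max element order = lcm(27,17) = 459
Cyclic? Yes (gcd=1)

|ℤ_27×ℤ_17| = 459, max element order = 459


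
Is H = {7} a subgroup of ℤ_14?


Subgroup test for H = {7} in (ℤ_14, +):
(1) 0 ∈ H? No
(2) Closure: for all a,b ∈ H, (a+b) mod 14 ∈ H? No  [counterexample: 7 + 7 = 0 ∉ H]
(3) Inverses: for all a ∈ H, -a mod 14 ∈ H? Yes

No, H is not a subgroup of ℤ_14


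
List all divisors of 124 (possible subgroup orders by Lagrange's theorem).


Lagrange's theorem: |H| divides |G|
|G| = 124
Divisors of 124: 1, 2, 4, 31, 62, 124

Possible subgroup orders: {1, 2, 4, 31, 62, 124}


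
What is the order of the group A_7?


|A_n| = n!/2 (even permutations)
|A_7| = 7!/2 = 5040/2 = 2520

|A_7| = 2520


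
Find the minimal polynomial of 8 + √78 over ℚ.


Let α = 8 + √78. Then α - 8 = √78, so (α - 8)² = 78, giving α² - 16α - 14 = 0. Degree 2 and α ∉ ℚ, so this is the minimal polynomial.

Minimal polynomial: x² - 16x - 14


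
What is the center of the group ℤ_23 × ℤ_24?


Z(G) = {g ∈ G | gx = xg for all x ∈ G}
Direct product of abelian groups is abelian, so Z(G) = G

Z(ℤ_23 × ℤ_24) = ℤ_23 × ℤ_24


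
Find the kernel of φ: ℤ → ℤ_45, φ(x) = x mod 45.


Kernel = preimage of identity
ker(φ) = {x ∈ ℤ : x ≡ 0 (mod 45)} = 45ℤ = {0, ±45, ±90, ...}

ker(φ) = 45ℤ


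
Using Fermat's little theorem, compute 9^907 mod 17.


Fermat's little theorem: if p is prime and gcd(a,p)=1, then a^(p-1) ≡ 1 (mod p)
p = 17 is prime, gcd(9,17) = 1
Reduce exponent: 907 mod 16 = 11
So 9^907 ≡ 9^11 (mod 17)
9^11 mod 17 = 15

9^907 ≡ 15 (mod 17)


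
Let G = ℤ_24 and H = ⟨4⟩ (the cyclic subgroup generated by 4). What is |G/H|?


|⟨4⟩| = n / gcd(4, 24) = 24 / 4 = 6
H is normal (ℤ_24 is abelian).
|G/H| = |G| / |H| = 24 / 6 = 4

|G/H| = 4


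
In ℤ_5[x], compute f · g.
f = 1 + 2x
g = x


Expand and collect like terms; reduce coefficients mod 5:
x^0: 1·0 = 0 ≡ 0 (mod 5)
x^1: 1·1 + 2·0 = 1 ≡ 1 (mod 5)
x^2: 2·1 = 2 ≡ 2 (mod 5)
Result: x + 2x^2

f · g = x + 2x^2


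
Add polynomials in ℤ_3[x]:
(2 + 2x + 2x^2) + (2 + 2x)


Add coefficients mod 3:
x^0: 2 + 2 = 1 (mod 3)
x^1: 2 + 2 = 1 (mod 3)
x^2: 2 + 0 = 2 (mod 3)
Result: 1 + x + 2x^2

f + g = 1 + x + 2x^2


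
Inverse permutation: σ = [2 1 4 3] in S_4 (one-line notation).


To find σ⁻¹, swap domain and range:
σ(1) = 2 → σ⁻¹(2) = 1
σ(2) = 1 → σ⁻¹(1) = 2
σ(3) = 4 → σ⁻¹(4) = 3
σ(4) = 3 → σ⁻¹(3) = 4

σ⁻¹ = [2 1 4 3]


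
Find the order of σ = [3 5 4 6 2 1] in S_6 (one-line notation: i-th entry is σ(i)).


Cycle decomposition: (1 3 4 6) (2 5)
Cycle lengths: 4, 2
Order = lcm(4, 2) = 4

ord(σ) = 4
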